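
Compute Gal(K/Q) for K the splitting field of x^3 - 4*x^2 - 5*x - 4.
Gal(K/Q) = S_3 (symmetric group of order 6)

Compute the discriminant of x^3 + (-4)*x^2 + (-5)*x + (-4): Δ = -1996. Since Δ is not a rational square, the Galois group is not contained in A_3; it must be the full S_3 (irreducibility of the cubic rules out anything smaller).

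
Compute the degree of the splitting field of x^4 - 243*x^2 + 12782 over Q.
[K:Q] = 4

f factors as (x^2 - 77)(x^2 - 166); the splitting field is K = Q(sqrt(77), sqrt(166)). Since 77, 166, and 12782 are all non-squares in Q, the three subfields Q(sqrt(77)), Q(sqrt(166)), Q(sqrt(12782)) are distinct degree-2 extensions, so [K:Q] = 4 (Klein four Galois group).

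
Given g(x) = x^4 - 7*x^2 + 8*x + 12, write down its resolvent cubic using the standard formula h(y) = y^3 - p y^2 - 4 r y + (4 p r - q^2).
h(y) = y^3 + 7*y^2 - 48*y - 400

Identify coefficients: p = -7, q = 8, r = 12.
Plug into h(y) = y^3 - p y^2 - 4 r y + (4 p r - q^2):
  h(y) = y^3 - (-7) y^2 - 4*(12) y + (4*(-7)*(12) - (8)^2)
       = y^3 + (7) y^2 + (-48) y + (-400).
Simplifying: h(y) = y^3 + 7*y^2 - 48*y - 400.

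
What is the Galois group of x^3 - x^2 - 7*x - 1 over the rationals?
Gal(K/Q) = S_3 (symmetric group of order 6)

Compute the discriminant of x^3 + (-1)*x^2 + (-7)*x + (-1): Δ = 1264. Since Δ is not a rational square, the Galois group is not contained in A_3; it must be the full S_3 (irreducibility of the cubic rules out anything smaller).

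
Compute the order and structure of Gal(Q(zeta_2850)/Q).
|Gal(Q(zeta_2850)/Q)| = phi(2850) = 720; group ≅ (Z/2850Z)^* ≅ Z/2Z × Z/18Z × Z/20Z

The n-th cyclotomic polynomial Φ_2850(x) is the minimal polynomial of zeta_2850 over Q and has degree phi(2850) = 720. So Q(zeta_2850) is a degree-720 Galois extension with Galois group (Z/2850Z)^*. By CRT, (Z/2850Z)^* ≅ (Z/2Z)^* × (Z/3Z)^* × (Z/25Z)^* × (Z/19Z)^*. Each prime-power unit group is (Z/2Z)^* ≅ trivial group (order 1); (Z/3Z)^* ≅ Z/2Z; (Z/25Z)^* ≅ Z/20Z; (Z/19Z)^* ≅ Z/18Z. Hence Gal(Q(zeta_2850)/Q) ≅ Z/2Z × Z/18Z × Z/20Z.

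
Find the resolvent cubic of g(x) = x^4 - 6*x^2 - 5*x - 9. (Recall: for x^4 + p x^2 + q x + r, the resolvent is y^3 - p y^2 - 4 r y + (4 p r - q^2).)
h(y) = y^3 + 6*y^2 + 36*y + 191

Identify coefficients: p = -6, q = -5, r = -9.
Plug into h(y) = y^3 - p y^2 - 4 r y + (4 p r - q^2):
  h(y) = y^3 - (-6) y^2 - 4*(-9) y + (4*(-6)*(-9) - (-5)^2)
       = y^3 + (6) y^2 + (36) y + (191).
Simplifying: h(y) = y^3 + 6*y^2 + 36*y + 191.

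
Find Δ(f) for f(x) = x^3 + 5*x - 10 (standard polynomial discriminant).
Δ = -3200

For a depressed cubic x^3 + p x + q the discriminant is Δ = -4 p^3 - 27 q^2 = -4*(5)^3 - 27*(-10)^2 = -500 - 2700 = -3200.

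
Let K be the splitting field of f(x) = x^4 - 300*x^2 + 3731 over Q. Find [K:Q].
[K:Q] = 4

f factors as (x^2 - 13)(x^2 - 287); the splitting field is K = Q(sqrt(13), sqrt(287)). Since 13, 287, and 3731 are all non-squares in Q, the three subfields Q(sqrt(13)), Q(sqrt(287)), Q(sqrt(3731)) are distinct degree-2 extensions, so [K:Q] = 4 (Klein four Galois group).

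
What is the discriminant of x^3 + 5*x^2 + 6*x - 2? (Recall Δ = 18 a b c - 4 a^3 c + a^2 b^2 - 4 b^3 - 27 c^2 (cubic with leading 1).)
Δ = -152

For x^3 + a x^2 + b x + c the discriminant is Δ = 18 a b c - 4 a^3 c + a^2 b^2 - 4 b^3 - 27 c^2.
Plug a = 5, b = 6, c = -2:
  18*(5)*(6)*(-2) - 4*(5)^3*(-2) + (5)^2*(6)^2 - 4*(6)^3 - 27*(-2)^2
  = -1080 + (1000) + 900 + (-864) + (-108)
  = -152.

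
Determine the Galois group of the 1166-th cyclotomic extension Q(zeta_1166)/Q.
|Gal(Q(zeta_1166)/Q)| = phi(1166) = 520; group ≅ (Z/1166Z)^* ≅ Z/10Z × Z/52Z

The n-th cyclotomic polynomial Φ_1166(x) is the minimal polynomial of zeta_1166 over Q and has degree phi(1166) = 520. So Q(zeta_1166) is a degree-520 Galois extension with Galois group (Z/1166Z)^*. By CRT, (Z/1166Z)^* ≅ (Z/2Z)^* × (Z/11Z)^* × (Z/53Z)^*. Each prime-power unit group is (Z/2Z)^* ≅ trivial group (order 1); (Z/11Z)^* ≅ Z/10Z; (Z/53Z)^* ≅ Z/52Z. Hence Gal(Q(zeta_1166)/Q) ≅ Z/10Z × Z/52Z.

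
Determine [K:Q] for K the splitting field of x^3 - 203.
[K:Q] = 6

x^3 - 203 has one real root r = 203^(1/3) and two complex roots r*zeta_3, r*zeta_3^2 where zeta_3 = e^(2*pi*i/3). The splitting field is Q(r, zeta_3). [Q(r):Q] = 3 and [Q(zeta_3):Q] = 2 with gcd = 1, so [Q(r, zeta_3):Q] = 3 * 2 = 6.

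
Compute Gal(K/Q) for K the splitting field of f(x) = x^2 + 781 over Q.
Gal(K/Q) = Z/2Z (cyclic of order 2)

x^2 + 781 is irreducible over Q since -781 is not a rational square. The splitting field Q(sqrt(-781)) has degree 2 over Q, and its unique nontrivial automorphism is sqrt(-781) ↦ -sqrt(-781). Hence Gal(Q(sqrt(-781))/Q) = Z/2Z.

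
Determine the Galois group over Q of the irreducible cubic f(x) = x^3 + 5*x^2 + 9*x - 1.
Gal(K/Q) = S_3 (symmetric group of order 6)

Compute the discriminant of x^3 + (5)*x^2 + (9)*x + (-1): Δ = -1228. Since Δ is not a rational square, the Galois group is not contained in A_3; it must be the full S_3 (irreducibility of the cubic rules out anything smaller).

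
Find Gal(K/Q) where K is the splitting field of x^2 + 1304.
Gal(K/Q) = Z/2Z (cyclic of order 2)

x^2 + 1304 is irreducible over Q since -1304 is not a rational square. The splitting field Q(sqrt(-1304)) has degree 2 over Q, and its unique nontrivial automorphism is sqrt(-1304) ↦ -sqrt(-1304). Hence Gal(Q(sqrt(-1304))/Q) = Z/2Z.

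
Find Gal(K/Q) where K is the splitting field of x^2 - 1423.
Gal(K/Q) = Z/2Z (cyclic of order 2)

x^2 - 1423 is irreducible over Q since 1423 is not a rational square. The splitting field Q(sqrt(1423)) has degree 2 over Q, and its unique nontrivial automorphism is sqrt(1423) ↦ -sqrt(1423). Hence Gal(Q(sqrt(1423))/Q) = Z/2Z.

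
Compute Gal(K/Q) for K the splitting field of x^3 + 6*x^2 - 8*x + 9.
Gal(K/Q) = S_3 (symmetric group of order 6)

Compute the discriminant of x^3 + (6)*x^2 + (-8)*x + (9): Δ = -13387. Since Δ is not a rational square, the Galois group is not contained in A_3; it must be the full S_3 (irreducibility of the cubic rules out anything smaller).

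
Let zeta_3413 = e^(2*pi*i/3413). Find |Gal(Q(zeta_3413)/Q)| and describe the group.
|Gal(Q(zeta_3413)/Q)| = phi(3413) = 3412; group ≅ (Z/3413Z)^* ≅ Z/3412Z

The n-th cyclotomic polynomial Φ_3413(x) is the minimal polynomial of zeta_3413 over Q and has degree phi(3413) = 3412. So Q(zeta_3413) is a degree-3412 Galois extension with Galois group (Z/3413Z)^*. (Z/3413Z)^* is cyclic since 3413 is an odd prime power (or 4). Hence Gal(Q(zeta_3413)/Q) ≅ Z/3412Z.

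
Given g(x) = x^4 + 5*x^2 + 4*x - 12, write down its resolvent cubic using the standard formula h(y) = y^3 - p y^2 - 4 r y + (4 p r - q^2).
h(y) = y^3 - 5*y^2 + 48*y - 256

Identify coefficients: p = 5, q = 4, r = -12.
Plug into h(y) = y^3 - p y^2 - 4 r y + (4 p r - q^2):
  h(y) = y^3 - (5) y^2 - 4*(-12) y + (4*(5)*(-12) - (4)^2)
       = y^3 + (-5) y^2 + (48) y + (-256).
Simplifying: h(y) = y^3 - 5*y^2 + 48*y - 256.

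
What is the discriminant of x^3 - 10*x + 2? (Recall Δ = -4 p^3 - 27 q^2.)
Δ = 3892

For a depressed cubic x^3 + p x + q the discriminant is Δ = -4 p^3 - 27 q^2 = -4*(-10)^3 - 27*(2)^2 = 4000 - 108 = 3892.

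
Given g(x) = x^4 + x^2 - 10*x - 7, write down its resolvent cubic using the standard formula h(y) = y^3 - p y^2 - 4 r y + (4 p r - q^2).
h(y) = y^3 - y^2 + 28*y - 128

Identify coefficients: p = 1, q = -10, r = -7.
Plug into h(y) = y^3 - p y^2 - 4 r y + (4 p r - q^2):
  h(y) = y^3 - (1) y^2 - 4*(-7) y + (4*(1)*(-7) - (-10)^2)
       = y^3 + (-1) y^2 + (28) y + (-128).
Simplifying: h(y) = y^3 - y^2 + 28*y - 128.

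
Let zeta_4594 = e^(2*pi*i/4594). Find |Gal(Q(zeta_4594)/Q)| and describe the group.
|Gal(Q(zeta_4594)/Q)| = phi(4594) = 2296; group ≅ (Z/4594Z)^* ≅ Z/2296Z

The n-th cyclotomic polynomial Φ_4594(x) is the minimal polynomial of zeta_4594 over Q and has degree phi(4594) = 2296. So Q(zeta_4594) is a degree-2296 Galois extension with Galois group (Z/4594Z)^*. By CRT, (Z/4594Z)^* ≅ (Z/2Z)^* × (Z/2297Z)^*. Each prime-power unit group is (Z/2Z)^* ≅ trivial group (order 1); (Z/2297Z)^* ≅ Z/2296Z. Hence Gal(Q(zeta_4594)/Q) ≅ Z/2296Z.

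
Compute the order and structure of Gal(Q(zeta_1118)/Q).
|Gal(Q(zeta_1118)/Q)| = phi(1118) = 504; group ≅ (Z/1118Z)^* ≅ Z/12Z × Z/42Z

The n-th cyclotomic polynomial Φ_1118(x) is the minimal polynomial of zeta_1118 over Q and has degree phi(1118) = 504. So Q(zeta_1118) is a degree-504 Galois extension with Galois group (Z/1118Z)^*. By CRT, (Z/1118Z)^* ≅ (Z/2Z)^* × (Z/13Z)^* × (Z/43Z)^*. Each prime-power unit group is (Z/2Z)^* ≅ trivial group (order 1); (Z/13Z)^* ≅ Z/12Z; (Z/43Z)^* ≅ Z/42Z. Hence Gal(Q(zeta_1118)/Q) ≅ Z/12Z × Z/42Z.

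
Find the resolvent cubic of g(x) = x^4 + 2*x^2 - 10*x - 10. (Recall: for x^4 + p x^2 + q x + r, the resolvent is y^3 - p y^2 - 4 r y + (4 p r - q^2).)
h(y) = y^3 - 2*y^2 + 40*y - 180

Identify coefficients: p = 2, q = -10, r = -10.
Plug into h(y) = y^3 - p y^2 - 4 r y + (4 p r - q^2):
  h(y) = y^3 - (2) y^2 - 4*(-10) y + (4*(2)*(-10) - (-10)^2)
       = y^3 + (-2) y^2 + (40) y + (-180).
Simplifying: h(y) = y^3 - 2*y^2 + 40*y - 180.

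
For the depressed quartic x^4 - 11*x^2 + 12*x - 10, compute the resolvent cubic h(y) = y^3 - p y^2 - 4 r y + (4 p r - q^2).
h(y) = y^3 + 11*y^2 + 40*y + 296

Identify coefficients: p = -11, q = 12, r = -10.
Plug into h(y) = y^3 - p y^2 - 4 r y + (4 p r - q^2):
  h(y) = y^3 - (-11) y^2 - 4*(-10) y + (4*(-11)*(-10) - (12)^2)
       = y^3 + (11) y^2 + (40) y + (296).
Simplifying: h(y) = y^3 + 11*y^2 + 40*y + 296.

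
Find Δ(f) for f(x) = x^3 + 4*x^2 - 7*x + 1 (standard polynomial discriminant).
Δ = 1369

For x^3 + a x^2 + b x + c the discriminant is Δ = 18 a b c - 4 a^3 c + a^2 b^2 - 4 b^3 - 27 c^2.
Plug a = 4, b = -7, c = 1:
  18*(4)*(-7)*(1) - 4*(4)^3*(1) + (4)^2*(-7)^2 - 4*(-7)^3 - 27*(1)^2
  = -504 + (-256) + 784 + (1372) + (-27)
  = 1369.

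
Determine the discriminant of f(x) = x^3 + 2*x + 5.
Δ = -707

For a depressed cubic x^3 + p x + q the discriminant is Δ = -4 p^3 - 27 q^2 = -4*(2)^3 - 27*(5)^2 = -32 - 675 = -707.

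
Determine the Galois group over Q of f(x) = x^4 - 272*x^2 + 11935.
Gal(K/Q) = V_4 (Klein four-group, Z/2Z × Z/2Z)

f factors as (x^2 - 217)(x^2 - 55), so the splitting field is K = Q(sqrt(217), sqrt(55)). The elements 217, 55, 11935 are all non-squares in Q, so sqrt(217) and sqrt(55) generate independent quadratic extensions. Thus [K:Q] = 4 and Gal(K/Q) is generated by the two order-2 automorphisms sqrt(217) ↦ -sqrt(217) and sqrt(55) ↦ -sqrt(55), giving V_4.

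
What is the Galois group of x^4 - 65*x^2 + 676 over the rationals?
Gal(K/Q) = Z/2Z (cyclic of order 2)

f factors as (x^2 - 52)(x^2 - 13), so the splitting field is K = Q(sqrt(52), sqrt(13)). The squarefree part of 52 is 13 and the squarefree part of 13 is also 13, so sqrt(52) and sqrt(13) are both rational multiples of sqrt(13). Hence Q(sqrt(52)) = Q(sqrt(13)) = Q(sqrt(13)), and the splitting field collapses to a single degree-2 extension with Galois group Z/2Z.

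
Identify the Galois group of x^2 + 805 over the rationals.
Gal(K/Q) = Z/2Z (cyclic of order 2)

x^2 + 805 is irreducible over Q since -805 is not a rational square. The splitting field Q(sqrt(-805)) has degree 2 over Q, and its unique nontrivial automorphism is sqrt(-805) ↦ -sqrt(-805). Hence Gal(Q(sqrt(-805))/Q) = Z/2Z.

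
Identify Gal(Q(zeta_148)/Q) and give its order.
|Gal(Q(zeta_148)/Q)| = phi(148) = 72; group ≅ (Z/148Z)^* ≅ Z/2Z × Z/36Z

The n-th cyclotomic polynomial Φ_148(x) is the minimal polynomial of zeta_148 over Q and has degree phi(148) = 72. So Q(zeta_148) is a degree-72 Galois extension with Galois group (Z/148Z)^*. By CRT, (Z/148Z)^* ≅ (Z/4Z)^* × (Z/37Z)^*. Each prime-power unit group is (Z/4Z)^* ≅ Z/2Z; (Z/37Z)^* ≅ Z/36Z. Hence Gal(Q(zeta_148)/Q) ≅ Z/2Z × Z/36Z.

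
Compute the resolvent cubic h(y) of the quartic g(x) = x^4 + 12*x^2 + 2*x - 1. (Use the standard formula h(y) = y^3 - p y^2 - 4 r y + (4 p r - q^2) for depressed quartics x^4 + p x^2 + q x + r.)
h(y) = y^3 - 12*y^2 + 4*y - 52

Identify coefficients: p = 12, q = 2, r = -1.
Plug into h(y) = y^3 - p y^2 - 4 r y + (4 p r - q^2):
  h(y) = y^3 - (12) y^2 - 4*(-1) y + (4*(12)*(-1) - (2)^2)
       = y^3 + (-12) y^2 + (4) y + (-52).
Simplifying: h(y) = y^3 - 12*y^2 + 4*y - 52.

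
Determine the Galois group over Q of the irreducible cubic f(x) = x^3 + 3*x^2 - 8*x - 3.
Gal(K/Q) = S_3 (symmetric group of order 6)

Compute the discriminant of x^3 + (3)*x^2 + (-8)*x + (-3): Δ = 4001. Since Δ is not a rational square, the Galois group is not contained in A_3; it must be the full S_3 (irreducibility of the cubic rules out anything smaller).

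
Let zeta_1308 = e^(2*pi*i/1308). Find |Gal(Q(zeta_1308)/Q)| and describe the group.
|Gal(Q(zeta_1308)/Q)| = phi(1308) = 432; group ≅ (Z/1308Z)^* ≅ Z/2Z × Z/2Z × Z/108Z

The n-th cyclotomic polynomial Φ_1308(x) is the minimal polynomial of zeta_1308 over Q and has degree phi(1308) = 432. So Q(zeta_1308) is a degree-432 Galois extension with Galois group (Z/1308Z)^*. By CRT, (Z/1308Z)^* ≅ (Z/4Z)^* × (Z/3Z)^* × (Z/109Z)^*. Each prime-power unit group is (Z/4Z)^* ≅ Z/2Z; (Z/3Z)^* ≅ Z/2Z; (Z/109Z)^* ≅ Z/108Z. Hence Gal(Q(zeta_1308)/Q) ≅ Z/2Z × Z/2Z × Z/108Z.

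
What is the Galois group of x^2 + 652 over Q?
Gal(K/Q) = Z/2Z (cyclic of order 2)

x^2 + 652 is irreducible over Q since -652 is not a rational square. The splitting field Q(sqrt(-652)) has degree 2 over Q, and its unique nontrivial automorphism is sqrt(-652) ↦ -sqrt(-652). Hence Gal(Q(sqrt(-652))/Q) = Z/2Z.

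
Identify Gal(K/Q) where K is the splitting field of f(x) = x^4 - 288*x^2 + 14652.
Gal(K/Q) = V_4 (Klein four-group, Z/2Z × Z/2Z)

f factors as (x^2 - 66)(x^2 - 222), so the splitting field is K = Q(sqrt(66), sqrt(222)). The elements 66, 222, 14652 are all non-squares in Q, so sqrt(66) and sqrt(222) generate independent quadratic extensions. Thus [K:Q] = 4 and Gal(K/Q) is generated by the two order-2 automorphisms sqrt(66) ↦ -sqrt(66) and sqrt(222) ↦ -sqrt(222), giving V_4.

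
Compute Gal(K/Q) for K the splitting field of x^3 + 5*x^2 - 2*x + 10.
Gal(K/Q) = S_3 (symmetric group of order 6)

Compute the discriminant of x^3 + (5)*x^2 + (-2)*x + (10): Δ = -9368. Since Δ is not a rational square, the Galois group is not contained in A_3; it must be the full S_3 (irreducibility of the cubic rules out anything smaller).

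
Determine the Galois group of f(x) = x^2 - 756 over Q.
Gal(K/Q) = Z/2Z (cyclic of order 2)

x^2 - 756 is irreducible over Q since 756 is not a rational square. The splitting field Q(sqrt(756)) has degree 2 over Q, and its unique nontrivial automorphism is sqrt(756) ↦ -sqrt(756). Hence Gal(Q(sqrt(756))/Q) = Z/2Z.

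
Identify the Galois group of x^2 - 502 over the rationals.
Gal(K/Q) = Z/2Z (cyclic of order 2)

x^2 - 502 is irreducible over Q since 502 is not a rational square. The splitting field Q(sqrt(502)) has degree 2 over Q, and its unique nontrivial automorphism is sqrt(502) ↦ -sqrt(502). Hence Gal(Q(sqrt(502))/Q) = Z/2Z.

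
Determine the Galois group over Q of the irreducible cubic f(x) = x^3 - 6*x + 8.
Gal(K/Q) = S_3 (symmetric group of order 6)

Compute the discriminant of x^3 + (0)*x^2 + (-6)*x + (8): Δ = -864. Since Δ is not a rational square, the Galois group is not contained in A_3; it must be the full S_3 (irreducibility of the cubic rules out anything smaller).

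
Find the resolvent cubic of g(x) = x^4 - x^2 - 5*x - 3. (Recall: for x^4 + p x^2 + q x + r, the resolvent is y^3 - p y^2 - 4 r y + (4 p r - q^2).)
h(y) = y^3 + y^2 + 12*y - 13

Identify coefficients: p = -1, q = -5, r = -3.
Plug into h(y) = y^3 - p y^2 - 4 r y + (4 p r - q^2):
  h(y) = y^3 - (-1) y^2 - 4*(-3) y + (4*(-1)*(-3) - (-5)^2)
       = y^3 + (1) y^2 + (12) y + (-13).
Simplifying: h(y) = y^3 + y^2 + 12*y - 13.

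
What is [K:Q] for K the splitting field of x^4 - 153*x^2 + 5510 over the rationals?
[K:Q] = 4

f factors as (x^2 - 95)(x^2 - 58); the splitting field is K = Q(sqrt(95), sqrt(58)). Since 95, 58, and 5510 are all non-squares in Q, the three subfields Q(sqrt(95)), Q(sqrt(58)), Q(sqrt(5510)) are distinct degree-2 extensions, so [K:Q] = 4 (Klein four Galois group).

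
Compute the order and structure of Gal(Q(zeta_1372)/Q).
|Gal(Q(zeta_1372)/Q)| = phi(1372) = 588; group ≅ (Z/1372Z)^* ≅ Z/2Z × Z/294Z

The n-th cyclotomic polynomial Φ_1372(x) is the minimal polynomial of zeta_1372 over Q and has degree phi(1372) = 588. So Q(zeta_1372) is a degree-588 Galois extension with Galois group (Z/1372Z)^*. By CRT, (Z/1372Z)^* ≅ (Z/4Z)^* × (Z/343Z)^*. Each prime-power unit group is (Z/4Z)^* ≅ Z/2Z; (Z/343Z)^* ≅ Z/294Z. Hence Gal(Q(zeta_1372)/Q) ≅ Z/2Z × Z/294Z.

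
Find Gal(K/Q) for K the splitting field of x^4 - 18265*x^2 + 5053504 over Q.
Gal(K/Q) = Z/2Z (cyclic of order 2)

f factors as (x^2 - 281)(x^2 - 17984), so the splitting field is K = Q(sqrt(281), sqrt(17984)). The squarefree part of 281 is 281 and the squarefree part of 17984 is also 281, so sqrt(281) and sqrt(17984) are both rational multiples of sqrt(281). Hence Q(sqrt(281)) = Q(sqrt(17984)) = Q(sqrt(281)), and the splitting field collapses to a single degree-2 extension with Galois group Z/2Z.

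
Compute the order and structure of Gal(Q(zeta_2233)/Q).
|Gal(Q(zeta_2233)/Q)| = phi(2233) = 1680; group ≅ (Z/2233Z)^* ≅ Z/6Z × Z/10Z × Z/28Z

The n-th cyclotomic polynomial Φ_2233(x) is the minimal polynomial of zeta_2233 over Q and has degree phi(2233) = 1680. So Q(zeta_2233) is a degree-1680 Galois extension with Galois group (Z/2233Z)^*. By CRT, (Z/2233Z)^* ≅ (Z/7Z)^* × (Z/11Z)^* × (Z/29Z)^*. Each prime-power unit group is (Z/7Z)^* ≅ Z/6Z; (Z/11Z)^* ≅ Z/10Z; (Z/29Z)^* ≅ Z/28Z. Hence Gal(Q(zeta_2233)/Q) ≅ Z/6Z × Z/10Z × Z/28Z.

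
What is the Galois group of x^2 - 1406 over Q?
Gal(K/Q) = Z/2Z (cyclic of order 2)

x^2 - 1406 is irreducible over Q since 1406 is not a rational square. The splitting field Q(sqrt(1406)) has degree 2 over Q, and its unique nontrivial automorphism is sqrt(1406) ↦ -sqrt(1406). Hence Gal(Q(sqrt(1406))/Q) = Z/2Z.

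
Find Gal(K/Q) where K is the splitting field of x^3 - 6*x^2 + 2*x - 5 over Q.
Gal(K/Q) = S_3 (symmetric group of order 6)

Compute the discriminant of x^3 + (-6)*x^2 + (2)*x + (-5): Δ = -3803. Since Δ is not a rational square, the Galois group is not contained in A_3; it must be the full S_3 (irreducibility of the cubic rules out anything smaller).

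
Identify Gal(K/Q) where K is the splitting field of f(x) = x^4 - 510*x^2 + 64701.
Gal(K/Q) = V_4 (Klein four-group, Z/2Z × Z/2Z)

f factors as (x^2 - 237)(x^2 - 273), so the splitting field is K = Q(sqrt(237), sqrt(273)). The elements 237, 273, 64701 are all non-squares in Q, so sqrt(237) and sqrt(273) generate independent quadratic extensions. Thus [K:Q] = 4 and Gal(K/Q) is generated by the two order-2 automorphisms sqrt(237) ↦ -sqrt(237) and sqrt(273) ↦ -sqrt(273), giving V_4.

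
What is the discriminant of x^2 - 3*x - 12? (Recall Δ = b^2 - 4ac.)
Δ = 57

For a quadratic a x^2 + b x + c the discriminant is Δ = b^2 - 4ac = (-3)^2 - 4*(1)*(-12) = 9 - (-48) = 57.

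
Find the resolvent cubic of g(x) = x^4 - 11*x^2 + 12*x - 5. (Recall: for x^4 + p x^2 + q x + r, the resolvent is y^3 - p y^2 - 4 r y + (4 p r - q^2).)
h(y) = y^3 + 11*y^2 + 20*y + 76

Identify coefficients: p = -11, q = 12, r = -5.
Plug into h(y) = y^3 - p y^2 - 4 r y + (4 p r - q^2):
  h(y) = y^3 - (-11) y^2 - 4*(-5) y + (4*(-11)*(-5) - (12)^2)
       = y^3 + (11) y^2 + (20) y + (76).
Simplifying: h(y) = y^3 + 11*y^2 + 20*y + 76.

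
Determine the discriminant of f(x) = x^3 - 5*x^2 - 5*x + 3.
Δ = 3732

For x^3 + a x^2 + b x + c the discriminant is Δ = 18 a b c - 4 a^3 c + a^2 b^2 - 4 b^3 - 27 c^2.
Plug a = -5, b = -5, c = 3:
  18*(-5)*(-5)*(3) - 4*(-5)^3*(3) + (-5)^2*(-5)^2 - 4*(-5)^3 - 27*(3)^2
  = 1350 + (1500) + 625 + (500) + (-243)
  = 3732.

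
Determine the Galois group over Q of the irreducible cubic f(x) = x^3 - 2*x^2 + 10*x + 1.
Gal(K/Q) = S_3 (symmetric group of order 6)

Compute the discriminant of x^3 + (-2)*x^2 + (10)*x + (1): Δ = -3955. Since Δ is not a rational square, the Galois group is not contained in A_3; it must be the full S_3 (irreducibility of the cubic rules out anything smaller).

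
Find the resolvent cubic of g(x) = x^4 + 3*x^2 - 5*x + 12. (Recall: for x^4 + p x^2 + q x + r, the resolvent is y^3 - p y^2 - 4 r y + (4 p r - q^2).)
h(y) = y^3 - 3*y^2 - 48*y + 119

Identify coefficients: p = 3, q = -5, r = 12.
Plug into h(y) = y^3 - p y^2 - 4 r y + (4 p r - q^2):
  h(y) = y^3 - (3) y^2 - 4*(12) y + (4*(3)*(12) - (-5)^2)
       = y^3 + (-3) y^2 + (-48) y + (119).
Simplifying: h(y) = y^3 - 3*y^2 - 48*y + 119.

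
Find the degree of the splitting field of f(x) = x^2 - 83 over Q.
[K:Q] = 2

The polynomial x^2 - 83 is irreducible over Q since 83 is not a perfect square. Its splitting field is Q(sqrt(83)), which has degree 2 over Q.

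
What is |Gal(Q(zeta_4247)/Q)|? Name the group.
|Gal(Q(zeta_4247)/Q)| = phi(4247) = 4080; group ≅ (Z/4247Z)^* ≅ Z/30Z × Z/136Z

The n-th cyclotomic polynomial Φ_4247(x) is the minimal polynomial of zeta_4247 over Q and has degree phi(4247) = 4080. So Q(zeta_4247) is a degree-4080 Galois extension with Galois group (Z/4247Z)^*. By CRT, (Z/4247Z)^* ≅ (Z/31Z)^* × (Z/137Z)^*. Each prime-power unit group is (Z/31Z)^* ≅ Z/30Z; (Z/137Z)^* ≅ Z/136Z. Hence Gal(Q(zeta_4247)/Q) ≅ Z/30Z × Z/136Z.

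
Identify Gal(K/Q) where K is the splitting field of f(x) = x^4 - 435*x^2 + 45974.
Gal(K/Q) = V_4 (Klein four-group, Z/2Z × Z/2Z)

f factors as (x^2 - 254)(x^2 - 181), so the splitting field is K = Q(sqrt(254), sqrt(181)). The elements 254, 181, 45974 are all non-squares in Q, so sqrt(254) and sqrt(181) generate independent quadratic extensions. Thus [K:Q] = 4 and Gal(K/Q) is generated by the two order-2 automorphisms sqrt(254) ↦ -sqrt(254) and sqrt(181) ↦ -sqrt(181), giving V_4.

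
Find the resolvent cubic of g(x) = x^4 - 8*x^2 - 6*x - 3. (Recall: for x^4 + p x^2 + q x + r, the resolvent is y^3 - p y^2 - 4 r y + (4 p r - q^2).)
h(y) = y^3 + 8*y^2 + 12*y + 60

Identify coefficients: p = -8, q = -6, r = -3.
Plug into h(y) = y^3 - p y^2 - 4 r y + (4 p r - q^2):
  h(y) = y^3 - (-8) y^2 - 4*(-3) y + (4*(-8)*(-3) - (-6)^2)
       = y^3 + (8) y^2 + (12) y + (60).
Simplifying: h(y) = y^3 + 8*y^2 + 12*y + 60.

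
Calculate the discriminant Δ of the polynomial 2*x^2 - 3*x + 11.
Δ = -79

For a quadratic a x^2 + b x + c the discriminant is Δ = b^2 - 4ac = (-3)^2 - 4*(2)*(11) = 9 - (88) = -79.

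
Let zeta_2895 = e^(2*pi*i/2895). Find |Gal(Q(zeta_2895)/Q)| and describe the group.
|Gal(Q(zeta_2895)/Q)| = phi(2895) = 1536; group ≅ (Z/2895Z)^* ≅ Z/2Z × Z/4Z × Z/192Z

The n-th cyclotomic polynomial Φ_2895(x) is the minimal polynomial of zeta_2895 over Q and has degree phi(2895) = 1536. So Q(zeta_2895) is a degree-1536 Galois extension with Galois group (Z/2895Z)^*. By CRT, (Z/2895Z)^* ≅ (Z/3Z)^* × (Z/5Z)^* × (Z/193Z)^*. Each prime-power unit group is (Z/3Z)^* ≅ Z/2Z; (Z/5Z)^* ≅ Z/4Z; (Z/193Z)^* ≅ Z/192Z. Hence Gal(Q(zeta_2895)/Q) ≅ Z/2Z × Z/4Z × Z/192Z.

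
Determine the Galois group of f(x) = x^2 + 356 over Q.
Gal(K/Q) = Z/2Z (cyclic of order 2)

x^2 + 356 is irreducible over Q since -356 is not a rational square. The splitting field Q(sqrt(-356)) has degree 2 over Q, and its unique nontrivial automorphism is sqrt(-356) ↦ -sqrt(-356). Hence Gal(Q(sqrt(-356))/Q) = Z/2Z.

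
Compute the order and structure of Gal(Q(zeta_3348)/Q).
|Gal(Q(zeta_3348)/Q)| = phi(3348) = 1080; group ≅ (Z/3348Z)^* ≅ Z/2Z × Z/18Z × Z/30Z

The n-th cyclotomic polynomial Φ_3348(x) is the minimal polynomial of zeta_3348 over Q and has degree phi(3348) = 1080. So Q(zeta_3348) is a degree-1080 Galois extension with Galois group (Z/3348Z)^*. By CRT, (Z/3348Z)^* ≅ (Z/4Z)^* × (Z/27Z)^* × (Z/31Z)^*. Each prime-power unit group is (Z/4Z)^* ≅ Z/2Z; (Z/27Z)^* ≅ Z/18Z; (Z/31Z)^* ≅ Z/30Z. Hence Gal(Q(zeta_3348)/Q) ≅ Z/2Z × Z/18Z × Z/30Z.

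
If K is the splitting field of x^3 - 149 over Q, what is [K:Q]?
[K:Q] = 6

x^3 - 149 has one real root r = 149^(1/3) and two complex roots r*zeta_3, r*zeta_3^2 where zeta_3 = e^(2*pi*i/3). The splitting field is Q(r, zeta_3). [Q(r):Q] = 3 and [Q(zeta_3):Q] = 2 with gcd = 1, so [Q(r, zeta_3):Q] = 3 * 2 = 6.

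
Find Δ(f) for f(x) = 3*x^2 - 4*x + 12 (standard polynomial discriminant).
Δ = -128

For a quadratic a x^2 + b x + c the discriminant is Δ = b^2 - 4ac = (-4)^2 - 4*(3)*(12) = 16 - (144) = -128.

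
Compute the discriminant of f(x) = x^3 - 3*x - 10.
Δ = -2592

For a depressed cubic x^3 + p x + q the discriminant is Δ = -4 p^3 - 27 q^2 = -4*(-3)^3 - 27*(-10)^2 = 108 - 2700 = -2592.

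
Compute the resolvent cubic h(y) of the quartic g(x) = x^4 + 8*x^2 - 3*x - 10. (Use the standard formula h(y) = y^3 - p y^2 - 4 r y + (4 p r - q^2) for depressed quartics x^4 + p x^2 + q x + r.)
h(y) = y^3 - 8*y^2 + 40*y - 329

Identify coefficients: p = 8, q = -3, r = -10.
Plug into h(y) = y^3 - p y^2 - 4 r y + (4 p r - q^2):
  h(y) = y^3 - (8) y^2 - 4*(-10) y + (4*(8)*(-10) - (-3)^2)
       = y^3 + (-8) y^2 + (40) y + (-329).
Simplifying: h(y) = y^3 - 8*y^2 + 40*y - 329.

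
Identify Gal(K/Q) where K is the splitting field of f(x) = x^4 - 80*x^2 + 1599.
Gal(K/Q) = V_4 (Klein four-group, Z/2Z × Z/2Z)

f factors as (x^2 - 39)(x^2 - 41), so the splitting field is K = Q(sqrt(39), sqrt(41)). The elements 39, 41, 1599 are all non-squares in Q, so sqrt(39) and sqrt(41) generate independent quadratic extensions. Thus [K:Q] = 4 and Gal(K/Q) is generated by the two order-2 automorphisms sqrt(39) ↦ -sqrt(39) and sqrt(41) ↦ -sqrt(41), giving V_4.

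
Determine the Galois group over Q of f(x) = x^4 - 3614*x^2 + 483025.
Gal(K/Q) = Z/2Z (cyclic of order 2)

f factors as (x^2 - 139)(x^2 - 3475), so the splitting field is K = Q(sqrt(139), sqrt(3475)). The squarefree part of 139 is 139 and the squarefree part of 3475 is also 139, so sqrt(139) and sqrt(3475) are both rational multiples of sqrt(139). Hence Q(sqrt(139)) = Q(sqrt(3475)) = Q(sqrt(139)), and the splitting field collapses to a single degree-2 extension with Galois group Z/2Z.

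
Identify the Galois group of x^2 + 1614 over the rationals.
Gal(K/Q) = Z/2Z (cyclic of order 2)

x^2 + 1614 is irreducible over Q since -1614 is not a rational square. The splitting field Q(sqrt(-1614)) has degree 2 over Q, and its unique nontrivial automorphism is sqrt(-1614) ↦ -sqrt(-1614). Hence Gal(Q(sqrt(-1614))/Q) = Z/2Z.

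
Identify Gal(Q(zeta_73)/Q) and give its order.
|Gal(Q(zeta_73)/Q)| = phi(73) = 72; group ≅ (Z/73Z)^* ≅ Z/72Z

The n-th cyclotomic polynomial Φ_73(x) is the minimal polynomial of zeta_73 over Q and has degree phi(73) = 72. So Q(zeta_73) is a degree-72 Galois extension with Galois group (Z/73Z)^*. (Z/73Z)^* is cyclic since 73 is an odd prime power (or 4). Hence Gal(Q(zeta_73)/Q) ≅ Z/72Z.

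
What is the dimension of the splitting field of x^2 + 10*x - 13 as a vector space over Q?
[K:Q] = 2

The discriminant of x^2 + (10)*x + (-13) is b^2 - 4c = 100 - (-52) = 152. Since 152 is not a perfect square in Q, the polynomial is irreducible over Q. Its two roots generate a degree-2 extension, so [K:Q] = 2.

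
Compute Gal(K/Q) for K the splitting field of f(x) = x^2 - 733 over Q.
Gal(K/Q) = Z/2Z (cyclic of order 2)

x^2 - 733 is irreducible over Q since 733 is not a rational square. The splitting field Q(sqrt(733)) has degree 2 over Q, and its unique nontrivial automorphism is sqrt(733) ↦ -sqrt(733). Hence Gal(Q(sqrt(733))/Q) = Z/2Z.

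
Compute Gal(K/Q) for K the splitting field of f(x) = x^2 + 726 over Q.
Gal(K/Q) = Z/2Z (cyclic of order 2)

x^2 + 726 is irreducible over Q since -726 is not a rational square. The splitting field Q(sqrt(-726)) has degree 2 over Q, and its unique nontrivial automorphism is sqrt(-726) ↦ -sqrt(-726). Hence Gal(Q(sqrt(-726))/Q) = Z/2Z.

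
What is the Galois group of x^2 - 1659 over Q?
Gal(K/Q) = Z/2Z (cyclic of order 2)

x^2 - 1659 is irreducible over Q since 1659 is not a rational square. The splitting field Q(sqrt(1659)) has degree 2 over Q, and its unique nontrivial automorphism is sqrt(1659) ↦ -sqrt(1659). Hence Gal(Q(sqrt(1659))/Q) = Z/2Z.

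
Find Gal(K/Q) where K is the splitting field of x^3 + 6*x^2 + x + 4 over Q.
Gal(K/Q) = S_3 (symmetric group of order 6)

Compute the discriminant of x^3 + (6)*x^2 + (1)*x + (4): Δ = -3424. Since Δ is not a rational square, the Galois group is not contained in A_3; it must be the full S_3 (irreducibility of the cubic rules out anything smaller).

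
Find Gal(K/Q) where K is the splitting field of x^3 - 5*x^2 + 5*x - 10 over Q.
Gal(K/Q) = S_3 (symmetric group of order 6)

Compute the discriminant of x^3 + (-5)*x^2 + (5)*x + (-10): Δ = -3075. Since Δ is not a rational square, the Galois group is not contained in A_3; it must be the full S_3 (irreducibility of the cubic rules out anything smaller).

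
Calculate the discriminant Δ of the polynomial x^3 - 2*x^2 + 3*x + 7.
Δ = -1927

For x^3 + a x^2 + b x + c the discriminant is Δ = 18 a b c - 4 a^3 c + a^2 b^2 - 4 b^3 - 27 c^2.
Plug a = -2, b = 3, c = 7:
  18*(-2)*(3)*(7) - 4*(-2)^3*(7) + (-2)^2*(3)^2 - 4*(3)^3 - 27*(7)^2
  = -756 + (224) + 36 + (-108) + (-1323)
  = -1927.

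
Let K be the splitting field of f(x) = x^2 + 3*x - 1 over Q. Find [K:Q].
[K:Q] = 2

The discriminant of x^2 + (3)*x + (-1) is b^2 - 4c = 9 - (-4) = 13. Since 13 is not a perfect square in Q, the polynomial is irreducible over Q. Its two roots generate a degree-2 extension, so [K:Q] = 2.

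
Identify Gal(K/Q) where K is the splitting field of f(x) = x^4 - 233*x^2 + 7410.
Gal(K/Q) = V_4 (Klein four-group, Z/2Z × Z/2Z)

f factors as (x^2 - 195)(x^2 - 38), so the splitting field is K = Q(sqrt(195), sqrt(38)). The elements 195, 38, 7410 are all non-squares in Q, so sqrt(195) and sqrt(38) generate independent quadratic extensions. Thus [K:Q] = 4 and Gal(K/Q) is generated by the two order-2 automorphisms sqrt(195) ↦ -sqrt(195) and sqrt(38) ↦ -sqrt(38), giving V_4.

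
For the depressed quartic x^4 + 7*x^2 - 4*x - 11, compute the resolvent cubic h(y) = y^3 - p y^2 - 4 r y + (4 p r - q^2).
h(y) = y^3 - 7*y^2 + 44*y - 324

Identify coefficients: p = 7, q = -4, r = -11.
Plug into h(y) = y^3 - p y^2 - 4 r y + (4 p r - q^2):
  h(y) = y^3 - (7) y^2 - 4*(-11) y + (4*(7)*(-11) - (-4)^2)
       = y^3 + (-7) y^2 + (44) y + (-324).
Simplifying: h(y) = y^3 - 7*y^2 + 44*y - 324.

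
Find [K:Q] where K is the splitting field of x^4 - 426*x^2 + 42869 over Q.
[K:Q] = 4

f factors as (x^2 - 263)(x^2 - 163); the splitting field is K = Q(sqrt(263), sqrt(163)). Since 263, 163, and 42869 are all non-squares in Q, the three subfields Q(sqrt(263)), Q(sqrt(163)), Q(sqrt(42869)) are distinct degree-2 extensions, so [K:Q] = 4 (Klein four Galois group).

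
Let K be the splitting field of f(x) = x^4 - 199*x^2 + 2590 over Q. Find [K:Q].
[K:Q] = 4

f factors as (x^2 - 14)(x^2 - 185); the splitting field is K = Q(sqrt(14), sqrt(185)). Since 14, 185, and 2590 are all non-squares in Q, the three subfields Q(sqrt(14)), Q(sqrt(185)), Q(sqrt(2590)) are distinct degree-2 extensions, so [K:Q] = 4 (Klein four Galois group).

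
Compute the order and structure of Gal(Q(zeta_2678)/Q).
|Gal(Q(zeta_2678)/Q)| = phi(2678) = 1224; group ≅ (Z/2678Z)^* ≅ Z/12Z × Z/102Z

The n-th cyclotomic polynomial Φ_2678(x) is the minimal polynomial of zeta_2678 over Q and has degree phi(2678) = 1224. So Q(zeta_2678) is a degree-1224 Galois extension with Galois group (Z/2678Z)^*. By CRT, (Z/2678Z)^* ≅ (Z/2Z)^* × (Z/13Z)^* × (Z/103Z)^*. Each prime-power unit group is (Z/2Z)^* ≅ trivial group (order 1); (Z/13Z)^* ≅ Z/12Z; (Z/103Z)^* ≅ Z/102Z. Hence Gal(Q(zeta_2678)/Q) ≅ Z/12Z × Z/102Z.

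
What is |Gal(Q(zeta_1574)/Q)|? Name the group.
|Gal(Q(zeta_1574)/Q)| = phi(1574) = 786; group ≅ (Z/1574Z)^* ≅ Z/786Z

The n-th cyclotomic polynomial Φ_1574(x) is the minimal polynomial of zeta_1574 over Q and has degree phi(1574) = 786. So Q(zeta_1574) is a degree-786 Galois extension with Galois group (Z/1574Z)^*. By CRT, (Z/1574Z)^* ≅ (Z/2Z)^* × (Z/787Z)^*. Each prime-power unit group is (Z/2Z)^* ≅ trivial group (order 1); (Z/787Z)^* ≅ Z/786Z. Hence Gal(Q(zeta_1574)/Q) ≅ Z/786Z.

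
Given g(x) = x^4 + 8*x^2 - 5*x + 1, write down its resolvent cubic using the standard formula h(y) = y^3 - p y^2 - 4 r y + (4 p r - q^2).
h(y) = y^3 - 8*y^2 - 4*y + 7

Identify coefficients: p = 8, q = -5, r = 1.
Plug into h(y) = y^3 - p y^2 - 4 r y + (4 p r - q^2):
  h(y) = y^3 - (8) y^2 - 4*(1) y + (4*(8)*(1) - (-5)^2)
       = y^3 + (-8) y^2 + (-4) y + (7).
Simplifying: h(y) = y^3 - 8*y^2 - 4*y + 7.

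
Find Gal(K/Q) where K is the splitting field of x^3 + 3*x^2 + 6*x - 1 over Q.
Gal(K/Q) = S_3 (symmetric group of order 6)

Compute the discriminant of x^3 + (3)*x^2 + (6)*x + (-1): Δ = -783. Since Δ is not a rational square, the Galois group is not contained in A_3; it must be the full S_3 (irreducibility of the cubic rules out anything smaller).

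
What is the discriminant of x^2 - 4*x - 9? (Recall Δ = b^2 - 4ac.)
Δ = 52

For a quadratic a x^2 + b x + c the discriminant is Δ = b^2 - 4ac = (-4)^2 - 4*(1)*(-9) = 16 - (-36) = 52.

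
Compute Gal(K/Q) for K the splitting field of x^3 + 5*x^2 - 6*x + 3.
Gal(K/Q) = S_3 (symmetric group of order 6)

Compute the discriminant of x^3 + (5)*x^2 + (-6)*x + (3): Δ = -1599. Since Δ is not a rational square, the Galois group is not contained in A_3; it must be the full S_3 (irreducibility of the cubic rules out anything smaller).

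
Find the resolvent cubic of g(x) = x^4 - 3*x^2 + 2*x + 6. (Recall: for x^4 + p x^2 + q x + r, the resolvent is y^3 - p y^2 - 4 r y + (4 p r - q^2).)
h(y) = y^3 + 3*y^2 - 24*y - 76

Identify coefficients: p = -3, q = 2, r = 6.
Plug into h(y) = y^3 - p y^2 - 4 r y + (4 p r - q^2):
  h(y) = y^3 - (-3) y^2 - 4*(6) y + (4*(-3)*(6) - (2)^2)
       = y^3 + (3) y^2 + (-24) y + (-76).
Simplifying: h(y) = y^3 + 3*y^2 - 24*y - 76.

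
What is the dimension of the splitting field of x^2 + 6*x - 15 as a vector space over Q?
[K:Q] = 2

The discriminant of x^2 + (6)*x + (-15) is b^2 - 4c = 36 - (-60) = 96. Since 96 is not a perfect square in Q, the polynomial is irreducible over Q. Its two roots generate a degree-2 extension, so [K:Q] = 2.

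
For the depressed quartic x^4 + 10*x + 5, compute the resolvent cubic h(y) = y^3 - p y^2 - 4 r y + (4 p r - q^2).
h(y) = y^3 - 20*y - 100

Identify coefficients: p = 0, q = 10, r = 5.
Plug into h(y) = y^3 - p y^2 - 4 r y + (4 p r - q^2):
  h(y) = y^3 - (0) y^2 - 4*(5) y + (4*(0)*(5) - (10)^2)
       = y^3 + (0) y^2 + (-20) y + (-100).
Simplifying: h(y) = y^3 - 20*y - 100.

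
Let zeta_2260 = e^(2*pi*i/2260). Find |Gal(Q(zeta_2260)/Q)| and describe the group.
|Gal(Q(zeta_2260)/Q)| = phi(2260) = 896; group ≅ (Z/2260Z)^* ≅ Z/2Z × Z/4Z × Z/112Z

The n-th cyclotomic polynomial Φ_2260(x) is the minimal polynomial of zeta_2260 over Q and has degree phi(2260) = 896. So Q(zeta_2260) is a degree-896 Galois extension with Galois group (Z/2260Z)^*. By CRT, (Z/2260Z)^* ≅ (Z/4Z)^* × (Z/5Z)^* × (Z/113Z)^*. Each prime-power unit group is (Z/4Z)^* ≅ Z/2Z; (Z/5Z)^* ≅ Z/4Z; (Z/113Z)^* ≅ Z/112Z. Hence Gal(Q(zeta_2260)/Q) ≅ Z/2Z × Z/4Z × Z/112Z.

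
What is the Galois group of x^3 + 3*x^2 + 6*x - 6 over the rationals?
Gal(K/Q) = S_3 (symmetric group of order 6)

Compute the discriminant of x^3 + (3)*x^2 + (6)*x + (-6): Δ = -2808. Since Δ is not a rational square, the Galois group is not contained in A_3; it must be the full S_3 (irreducibility of the cubic rules out anything smaller).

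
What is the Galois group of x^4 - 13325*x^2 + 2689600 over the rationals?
Gal(K/Q) = Z/2Z (cyclic of order 2)

f factors as (x^2 - 13120)(x^2 - 205), so the splitting field is K = Q(sqrt(13120), sqrt(205)). The squarefree part of 13120 is 205 and the squarefree part of 205 is also 205, so sqrt(13120) and sqrt(205) are both rational multiples of sqrt(205). Hence Q(sqrt(13120)) = Q(sqrt(205)) = Q(sqrt(205)), and the splitting field collapses to a single degree-2 extension with Galois group Z/2Z.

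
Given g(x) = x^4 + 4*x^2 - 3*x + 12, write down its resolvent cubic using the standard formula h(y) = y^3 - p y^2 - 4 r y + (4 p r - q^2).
h(y) = y^3 - 4*y^2 - 48*y + 183

Identify coefficients: p = 4, q = -3, r = 12.
Plug into h(y) = y^3 - p y^2 - 4 r y + (4 p r - q^2):
  h(y) = y^3 - (4) y^2 - 4*(12) y + (4*(4)*(12) - (-3)^2)
       = y^3 + (-4) y^2 + (-48) y + (183).
Simplifying: h(y) = y^3 - 4*y^2 - 48*y + 183.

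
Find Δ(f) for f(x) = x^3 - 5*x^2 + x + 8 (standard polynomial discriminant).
Δ = 1573

For x^3 + a x^2 + b x + c the discriminant is Δ = 18 a b c - 4 a^3 c + a^2 b^2 - 4 b^3 - 27 c^2.
Plug a = -5, b = 1, c = 8:
  18*(-5)*(1)*(8) - 4*(-5)^3*(8) + (-5)^2*(1)^2 - 4*(1)^3 - 27*(8)^2
  = -720 + (4000) + 25 + (-4) + (-1728)
  = 1573.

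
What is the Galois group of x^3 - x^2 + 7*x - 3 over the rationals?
Gal(K/Q) = S_3 (symmetric group of order 6)

Compute the discriminant of x^3 + (-1)*x^2 + (7)*x + (-3): Δ = -1200. Since Δ is not a rational square, the Galois group is not contained in A_3; it must be the full S_3 (irreducibility of the cubic rules out anything smaller).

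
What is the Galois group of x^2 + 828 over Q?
Gal(K/Q) = Z/2Z (cyclic of order 2)

x^2 + 828 is irreducible over Q since -828 is not a rational square. The splitting field Q(sqrt(-828)) has degree 2 over Q, and its unique nontrivial automorphism is sqrt(-828) ↦ -sqrt(-828). Hence Gal(Q(sqrt(-828))/Q) = Z/2Z.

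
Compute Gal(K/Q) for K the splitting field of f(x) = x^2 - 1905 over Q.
Gal(K/Q) = Z/2Z (cyclic of order 2)

x^2 - 1905 is irreducible over Q since 1905 is not a rational square. The splitting field Q(sqrt(1905)) has degree 2 over Q, and its unique nontrivial automorphism is sqrt(1905) ↦ -sqrt(1905). Hence Gal(Q(sqrt(1905))/Q) = Z/2Z.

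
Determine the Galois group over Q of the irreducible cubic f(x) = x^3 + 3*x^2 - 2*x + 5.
Gal(K/Q) = S_3 (symmetric group of order 6)

Compute the discriminant of x^3 + (3)*x^2 + (-2)*x + (5): Δ = -1687. Since Δ is not a rational square, the Galois group is not contained in A_3; it must be the full S_3 (irreducibility of the cubic rules out anything smaller).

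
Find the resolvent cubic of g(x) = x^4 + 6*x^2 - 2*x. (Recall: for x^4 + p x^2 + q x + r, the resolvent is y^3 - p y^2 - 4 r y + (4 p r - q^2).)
h(y) = y^3 - 6*y^2 - 4

Identify coefficients: p = 6, q = -2, r = 0.
Plug into h(y) = y^3 - p y^2 - 4 r y + (4 p r - q^2):
  h(y) = y^3 - (6) y^2 - 4*(0) y + (4*(6)*(0) - (-2)^2)
       = y^3 + (-6) y^2 + (0) y + (-4).
Simplifying: h(y) = y^3 - 6*y^2 - 4.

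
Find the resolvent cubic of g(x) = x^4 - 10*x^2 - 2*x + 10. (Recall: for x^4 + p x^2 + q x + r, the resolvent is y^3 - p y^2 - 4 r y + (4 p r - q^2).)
h(y) = y^3 + 10*y^2 - 40*y - 404

Identify coefficients: p = -10, q = -2, r = 10.
Plug into h(y) = y^3 - p y^2 - 4 r y + (4 p r - q^2):
  h(y) = y^3 - (-10) y^2 - 4*(10) y + (4*(-10)*(10) - (-2)^2)
       = y^3 + (10) y^2 + (-40) y + (-404).
Simplifying: h(y) = y^3 + 10*y^2 - 40*y - 404.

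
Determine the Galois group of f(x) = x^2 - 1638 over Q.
Gal(K/Q) = Z/2Z (cyclic of order 2)

x^2 - 1638 is irreducible over Q since 1638 is not a rational square. The splitting field Q(sqrt(1638)) has degree 2 over Q, and its unique nontrivial automorphism is sqrt(1638) ↦ -sqrt(1638). Hence Gal(Q(sqrt(1638))/Q) = Z/2Z.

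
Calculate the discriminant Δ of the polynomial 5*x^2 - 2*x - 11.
Δ = 224

For a quadratic a x^2 + b x + c the discriminant is Δ = b^2 - 4ac = (-2)^2 - 4*(5)*(-11) = 4 - (-220) = 224.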